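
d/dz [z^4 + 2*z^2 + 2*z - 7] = 4*z^3 + 4*z + 2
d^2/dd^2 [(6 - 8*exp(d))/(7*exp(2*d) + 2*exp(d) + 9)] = (-392*exp(4*d) + 1288*exp(3*d) + 3276*exp(2*d) - 1344*exp(d) - 756)*exp(d)/(343*exp(6*d) + 294*exp(5*d) + 1407*exp(4*d) + 764*exp(3*d) + 1809*exp(2*d) + 486*exp(d) + 729)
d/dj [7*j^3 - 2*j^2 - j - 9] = 21*j^2 - 4*j - 1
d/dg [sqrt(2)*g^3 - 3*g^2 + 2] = 3*g*(sqrt(2)*g - 2)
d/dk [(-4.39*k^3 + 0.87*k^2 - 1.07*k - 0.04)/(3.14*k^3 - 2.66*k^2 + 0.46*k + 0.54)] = (7.105427357601e-15*k^5 + 8.9456*k^4 + 2.6808*k^3 - 9.181*k^2 + 0.7268*k - 0.5594)/(9.8596*k^6 - 16.7048*k^5 + 9.9644*k^4 + 0.944*k^3 - 2.6612*k^2 + 0.4968*k + 0.2916)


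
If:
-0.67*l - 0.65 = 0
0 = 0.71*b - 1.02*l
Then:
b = -1.39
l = -0.97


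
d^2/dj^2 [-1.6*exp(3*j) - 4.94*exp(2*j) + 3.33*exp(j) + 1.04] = (-14.4*exp(2*j) - 19.76*exp(j) + 3.33)*exp(j)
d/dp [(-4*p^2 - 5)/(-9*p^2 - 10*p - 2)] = 2*(20*p^2 - 37*p - 25)/(81*p^4 + 180*p^3 + 136*p^2 + 40*p + 4)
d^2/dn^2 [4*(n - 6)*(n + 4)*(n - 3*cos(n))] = 12*n^2*cos(n) + 48*n*sin(n) - 24*n*cos(n) + 24*n - 48*sin(n) - 312*cos(n) - 16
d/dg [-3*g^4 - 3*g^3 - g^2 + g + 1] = -12*g^3 - 9*g^2 - 2*g + 1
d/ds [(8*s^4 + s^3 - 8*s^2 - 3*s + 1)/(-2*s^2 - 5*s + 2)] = (-32*s^5 - 122*s^4 + 54*s^3 + 40*s^2 - 28*s - 1)/(4*s^4 + 20*s^3 + 17*s^2 - 20*s + 4)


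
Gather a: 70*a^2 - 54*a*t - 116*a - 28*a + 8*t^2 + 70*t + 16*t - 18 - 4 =70*a^2 + a*(-54*t - 144) + 8*t^2 + 86*t - 22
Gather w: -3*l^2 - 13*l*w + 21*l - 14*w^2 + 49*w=-3*l^2 + 21*l - 14*w^2 + w*(49 - 13*l)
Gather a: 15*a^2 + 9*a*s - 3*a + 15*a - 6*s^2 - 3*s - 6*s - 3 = 15*a^2 + a*(9*s + 12) - 6*s^2 - 9*s - 3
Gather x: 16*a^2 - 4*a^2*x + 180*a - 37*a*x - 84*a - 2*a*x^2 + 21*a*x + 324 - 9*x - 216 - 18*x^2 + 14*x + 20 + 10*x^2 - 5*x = 16*a^2 + 96*a + x^2*(-2*a - 8) + x*(-4*a^2 - 16*a) + 128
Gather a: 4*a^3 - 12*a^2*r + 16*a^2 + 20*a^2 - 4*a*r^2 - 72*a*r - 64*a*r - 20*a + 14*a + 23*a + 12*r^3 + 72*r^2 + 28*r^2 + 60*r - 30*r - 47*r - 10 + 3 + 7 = 4*a^3 + a^2*(36 - 12*r) + a*(-4*r^2 - 136*r + 17) + 12*r^3 + 100*r^2 - 17*r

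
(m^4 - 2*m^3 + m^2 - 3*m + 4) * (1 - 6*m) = -6*m^5 + 13*m^4 - 8*m^3 + 19*m^2 - 27*m + 4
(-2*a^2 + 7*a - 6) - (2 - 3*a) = -2*a^2 + 10*a - 8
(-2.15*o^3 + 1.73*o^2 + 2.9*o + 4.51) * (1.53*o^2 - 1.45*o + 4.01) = -3.2895*o^5 + 5.7644*o^4 - 6.693*o^3 + 9.6326*o^2 + 5.0895*o + 18.0851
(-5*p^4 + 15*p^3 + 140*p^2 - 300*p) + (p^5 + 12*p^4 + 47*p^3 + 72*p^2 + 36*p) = p^5 + 7*p^4 + 62*p^3 + 212*p^2 - 264*p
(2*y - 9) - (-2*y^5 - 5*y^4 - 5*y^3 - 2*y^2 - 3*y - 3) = 2*y^5 + 5*y^4 + 5*y^3 + 2*y^2 + 5*y - 6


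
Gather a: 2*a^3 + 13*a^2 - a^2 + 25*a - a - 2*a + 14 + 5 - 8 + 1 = 2*a^3 + 12*a^2 + 22*a + 12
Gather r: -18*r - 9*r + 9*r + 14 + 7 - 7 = 14 - 18*r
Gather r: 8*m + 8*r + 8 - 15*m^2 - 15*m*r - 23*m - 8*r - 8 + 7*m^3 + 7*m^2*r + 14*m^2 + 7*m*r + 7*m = 7*m^3 - m^2 - 8*m + r*(7*m^2 - 8*m)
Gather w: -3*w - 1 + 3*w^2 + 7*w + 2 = 3*w^2 + 4*w + 1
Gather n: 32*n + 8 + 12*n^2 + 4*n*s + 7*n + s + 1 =12*n^2 + n*(4*s + 39) + s + 9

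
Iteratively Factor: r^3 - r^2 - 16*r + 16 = (r + 4)*(r^2 - 5*r + 4) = (r - 1)*(r + 4)*(r - 4)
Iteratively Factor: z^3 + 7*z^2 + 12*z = (z + 4)*(z^2 + 3*z) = z*(z + 4)*(z + 3)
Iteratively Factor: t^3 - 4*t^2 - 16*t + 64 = (t - 4)*(t^2 - 16) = (t - 4)^2*(t + 4)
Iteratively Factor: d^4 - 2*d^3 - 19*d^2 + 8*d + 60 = (d + 3)*(d^3 - 5*d^2 - 4*d + 20) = (d - 2)*(d + 3)*(d^2 - 3*d - 10) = (d - 5)*(d - 2)*(d + 3)*(d + 2)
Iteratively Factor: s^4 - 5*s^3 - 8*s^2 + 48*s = (s + 3)*(s^3 - 8*s^2 + 16*s) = s*(s + 3)*(s^2 - 8*s + 16) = s*(s - 4)*(s + 3)*(s - 4)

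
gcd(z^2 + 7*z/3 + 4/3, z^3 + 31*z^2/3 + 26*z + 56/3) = z + 4/3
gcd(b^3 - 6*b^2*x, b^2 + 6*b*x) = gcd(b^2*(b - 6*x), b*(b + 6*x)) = b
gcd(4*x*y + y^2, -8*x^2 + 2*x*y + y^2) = 4*x + y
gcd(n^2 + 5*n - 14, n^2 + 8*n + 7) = n + 7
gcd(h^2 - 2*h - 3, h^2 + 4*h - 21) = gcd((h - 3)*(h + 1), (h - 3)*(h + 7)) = h - 3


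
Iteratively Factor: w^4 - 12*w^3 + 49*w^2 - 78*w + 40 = (w - 4)*(w^3 - 8*w^2 + 17*w - 10) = (w - 4)*(w - 2)*(w^2 - 6*w + 5) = (w - 4)*(w - 2)*(w - 1)*(w - 5)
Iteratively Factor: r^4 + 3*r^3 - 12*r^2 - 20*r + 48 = (r - 2)*(r^3 + 5*r^2 - 2*r - 24) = (r - 2)^2*(r^2 + 7*r + 12) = (r - 2)^2*(r + 3)*(r + 4)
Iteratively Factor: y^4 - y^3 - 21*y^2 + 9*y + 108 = (y + 3)*(y^3 - 4*y^2 - 9*y + 36) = (y - 4)*(y + 3)*(y^2 - 9) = (y - 4)*(y + 3)^2*(y - 3)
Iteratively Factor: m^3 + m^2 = (m + 1)*(m^2) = m*(m + 1)*(m)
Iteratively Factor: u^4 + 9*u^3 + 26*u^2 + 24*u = (u)*(u^3 + 9*u^2 + 26*u + 24) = u*(u + 2)*(u^2 + 7*u + 12) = u*(u + 2)*(u + 3)*(u + 4)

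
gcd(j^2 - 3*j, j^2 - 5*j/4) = j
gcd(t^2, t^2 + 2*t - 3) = 1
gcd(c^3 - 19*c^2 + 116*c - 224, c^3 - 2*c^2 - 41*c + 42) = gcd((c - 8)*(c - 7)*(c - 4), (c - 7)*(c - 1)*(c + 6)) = c - 7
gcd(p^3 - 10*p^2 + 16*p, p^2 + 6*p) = p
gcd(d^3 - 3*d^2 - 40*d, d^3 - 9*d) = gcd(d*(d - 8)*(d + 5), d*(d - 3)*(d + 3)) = d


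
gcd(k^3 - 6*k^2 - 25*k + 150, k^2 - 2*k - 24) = k - 6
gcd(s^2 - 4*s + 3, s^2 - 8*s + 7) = s - 1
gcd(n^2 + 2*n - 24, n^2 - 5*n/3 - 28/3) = n - 4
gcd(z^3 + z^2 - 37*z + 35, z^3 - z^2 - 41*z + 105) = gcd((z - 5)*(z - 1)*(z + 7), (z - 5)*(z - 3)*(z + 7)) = z^2 + 2*z - 35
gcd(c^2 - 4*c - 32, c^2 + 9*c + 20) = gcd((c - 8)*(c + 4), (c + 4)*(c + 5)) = c + 4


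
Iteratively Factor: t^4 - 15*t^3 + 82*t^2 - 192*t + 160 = (t - 4)*(t^3 - 11*t^2 + 38*t - 40) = (t - 4)*(t - 2)*(t^2 - 9*t + 20) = (t - 4)^2*(t - 2)*(t - 5)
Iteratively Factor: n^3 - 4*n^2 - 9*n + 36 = (n - 3)*(n^2 - n - 12) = (n - 3)*(n + 3)*(n - 4)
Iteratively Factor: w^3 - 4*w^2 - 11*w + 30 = (w + 3)*(w^2 - 7*w + 10) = (w - 2)*(w + 3)*(w - 5)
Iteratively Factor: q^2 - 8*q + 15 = (q - 5)*(q - 3)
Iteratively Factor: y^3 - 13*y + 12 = (y + 4)*(y^2 - 4*y + 3) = (y - 3)*(y + 4)*(y - 1)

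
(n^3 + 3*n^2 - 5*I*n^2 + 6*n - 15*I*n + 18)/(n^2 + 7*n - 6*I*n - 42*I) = (n^2 + n*(3 + I) + 3*I)/(n + 7)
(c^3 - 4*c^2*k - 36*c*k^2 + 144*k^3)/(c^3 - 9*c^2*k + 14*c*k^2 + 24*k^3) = (c + 6*k)/(c + k)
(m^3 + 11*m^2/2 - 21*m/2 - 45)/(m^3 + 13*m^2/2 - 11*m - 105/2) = (m + 6)/(m + 7)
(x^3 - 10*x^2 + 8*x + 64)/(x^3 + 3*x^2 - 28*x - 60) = (x^2 - 12*x + 32)/(x^2 + x - 30)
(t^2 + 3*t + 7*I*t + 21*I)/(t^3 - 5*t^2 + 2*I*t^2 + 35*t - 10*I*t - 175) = (t + 3)/(t^2 - 5*t*(1 + I) + 25*I)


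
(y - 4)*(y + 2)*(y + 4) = y^3 + 2*y^2 - 16*y - 32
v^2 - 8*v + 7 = (v - 7)*(v - 1)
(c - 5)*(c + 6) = c^2 + c - 30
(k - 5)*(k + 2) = k^2 - 3*k - 10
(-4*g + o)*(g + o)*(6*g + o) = -24*g^3 - 22*g^2*o + 3*g*o^2 + o^3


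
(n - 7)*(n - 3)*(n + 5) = n^3 - 5*n^2 - 29*n + 105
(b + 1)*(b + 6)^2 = b^3 + 13*b^2 + 48*b + 36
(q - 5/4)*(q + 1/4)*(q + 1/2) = q^3 - q^2/2 - 13*q/16 - 5/32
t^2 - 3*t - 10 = (t - 5)*(t + 2)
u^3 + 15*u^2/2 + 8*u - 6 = (u - 1/2)*(u + 2)*(u + 6)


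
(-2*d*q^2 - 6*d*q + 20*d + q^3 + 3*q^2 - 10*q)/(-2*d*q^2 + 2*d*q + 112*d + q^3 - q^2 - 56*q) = (q^2 + 3*q - 10)/(q^2 - q - 56)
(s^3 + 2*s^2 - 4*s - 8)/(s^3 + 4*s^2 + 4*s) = (s - 2)/s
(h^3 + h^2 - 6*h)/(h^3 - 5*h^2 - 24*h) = (h - 2)/(h - 8)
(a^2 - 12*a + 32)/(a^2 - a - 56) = (a - 4)/(a + 7)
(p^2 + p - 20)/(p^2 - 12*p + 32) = (p + 5)/(p - 8)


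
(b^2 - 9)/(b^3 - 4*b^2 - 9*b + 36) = 1/(b - 4)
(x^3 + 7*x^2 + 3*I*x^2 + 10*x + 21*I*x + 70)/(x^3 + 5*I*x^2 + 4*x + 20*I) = (x + 7)/(x + 2*I)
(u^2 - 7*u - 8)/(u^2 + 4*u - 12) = (u^2 - 7*u - 8)/(u^2 + 4*u - 12)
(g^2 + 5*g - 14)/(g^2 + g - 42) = (g - 2)/(g - 6)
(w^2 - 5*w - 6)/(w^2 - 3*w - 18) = (w + 1)/(w + 3)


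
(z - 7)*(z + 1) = z^2 - 6*z - 7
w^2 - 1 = (w - 1)*(w + 1)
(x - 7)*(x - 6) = x^2 - 13*x + 42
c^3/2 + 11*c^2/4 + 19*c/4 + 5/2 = (c/2 + 1)*(c + 1)*(c + 5/2)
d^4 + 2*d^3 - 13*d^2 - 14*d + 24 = (d - 3)*(d - 1)*(d + 2)*(d + 4)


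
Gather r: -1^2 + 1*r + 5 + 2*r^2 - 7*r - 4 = 2*r^2 - 6*r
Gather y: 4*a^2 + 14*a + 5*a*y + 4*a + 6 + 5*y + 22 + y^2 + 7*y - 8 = 4*a^2 + 18*a + y^2 + y*(5*a + 12) + 20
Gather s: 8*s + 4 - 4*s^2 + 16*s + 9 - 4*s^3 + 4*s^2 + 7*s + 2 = -4*s^3 + 31*s + 15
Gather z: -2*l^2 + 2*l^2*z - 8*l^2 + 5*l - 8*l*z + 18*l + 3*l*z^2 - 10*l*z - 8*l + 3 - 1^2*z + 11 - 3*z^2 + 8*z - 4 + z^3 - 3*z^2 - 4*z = -10*l^2 + 15*l + z^3 + z^2*(3*l - 6) + z*(2*l^2 - 18*l + 3) + 10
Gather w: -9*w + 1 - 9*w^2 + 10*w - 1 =-9*w^2 + w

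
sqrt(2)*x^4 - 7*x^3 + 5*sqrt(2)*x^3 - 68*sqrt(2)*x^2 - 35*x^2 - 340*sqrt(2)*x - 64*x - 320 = (x + 5)*(x - 8*sqrt(2))*(x + 4*sqrt(2))*(sqrt(2)*x + 1)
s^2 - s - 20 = (s - 5)*(s + 4)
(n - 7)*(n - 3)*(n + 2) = n^3 - 8*n^2 + n + 42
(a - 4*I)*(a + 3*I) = a^2 - I*a + 12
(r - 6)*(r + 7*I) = r^2 - 6*r + 7*I*r - 42*I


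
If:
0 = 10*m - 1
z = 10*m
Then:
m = 1/10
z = 1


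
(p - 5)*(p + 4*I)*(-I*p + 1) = -I*p^3 + 5*p^2 + 5*I*p^2 - 25*p + 4*I*p - 20*I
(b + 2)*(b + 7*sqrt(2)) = b^2 + 2*b + 7*sqrt(2)*b + 14*sqrt(2)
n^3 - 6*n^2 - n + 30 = (n - 5)*(n - 3)*(n + 2)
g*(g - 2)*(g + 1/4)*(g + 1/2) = g^4 - 5*g^3/4 - 11*g^2/8 - g/4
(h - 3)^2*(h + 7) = h^3 + h^2 - 33*h + 63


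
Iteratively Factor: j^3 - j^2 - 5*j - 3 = (j - 3)*(j^2 + 2*j + 1) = (j - 3)*(j + 1)*(j + 1)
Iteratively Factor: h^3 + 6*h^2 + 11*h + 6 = (h + 1)*(h^2 + 5*h + 6) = (h + 1)*(h + 2)*(h + 3)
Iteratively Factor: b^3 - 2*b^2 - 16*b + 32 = (b - 4)*(b^2 + 2*b - 8) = (b - 4)*(b - 2)*(b + 4)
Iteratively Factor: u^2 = (u)*(u)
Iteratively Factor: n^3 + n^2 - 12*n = (n + 4)*(n^2 - 3*n) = n*(n + 4)*(n - 3)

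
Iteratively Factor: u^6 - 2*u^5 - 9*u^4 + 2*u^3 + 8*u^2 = (u)*(u^5 - 2*u^4 - 9*u^3 + 2*u^2 + 8*u) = u*(u + 1)*(u^4 - 3*u^3 - 6*u^2 + 8*u) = u*(u - 1)*(u + 1)*(u^3 - 2*u^2 - 8*u) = u*(u - 1)*(u + 1)*(u + 2)*(u^2 - 4*u) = u*(u - 4)*(u - 1)*(u + 1)*(u + 2)*(u)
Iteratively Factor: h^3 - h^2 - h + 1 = (h - 1)*(h^2 - 1) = (h - 1)^2*(h + 1)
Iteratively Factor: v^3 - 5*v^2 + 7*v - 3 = (v - 1)*(v^2 - 4*v + 3) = (v - 3)*(v - 1)*(v - 1)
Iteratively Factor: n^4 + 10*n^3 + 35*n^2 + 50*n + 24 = (n + 2)*(n^3 + 8*n^2 + 19*n + 12) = (n + 2)*(n + 3)*(n^2 + 5*n + 4) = (n + 2)*(n + 3)*(n + 4)*(n + 1)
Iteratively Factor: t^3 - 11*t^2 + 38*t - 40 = (t - 2)*(t^2 - 9*t + 20) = (t - 4)*(t - 2)*(t - 5)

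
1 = 1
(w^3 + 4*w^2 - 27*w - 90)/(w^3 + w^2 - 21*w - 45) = (w + 6)/(w + 3)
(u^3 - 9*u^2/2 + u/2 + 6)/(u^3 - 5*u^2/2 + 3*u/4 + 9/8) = 4*(u^2 - 3*u - 4)/(4*u^2 - 4*u - 3)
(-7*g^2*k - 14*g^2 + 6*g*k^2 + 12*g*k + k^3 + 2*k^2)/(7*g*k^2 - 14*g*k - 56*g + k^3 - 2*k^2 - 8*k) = (-g + k)/(k - 4)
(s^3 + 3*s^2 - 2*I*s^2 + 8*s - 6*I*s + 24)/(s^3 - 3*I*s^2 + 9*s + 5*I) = (s^3 + s^2*(3 - 2*I) + s*(8 - 6*I) + 24)/(s^3 - 3*I*s^2 + 9*s + 5*I)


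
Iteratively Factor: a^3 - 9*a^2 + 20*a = (a - 5)*(a^2 - 4*a) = (a - 5)*(a - 4)*(a)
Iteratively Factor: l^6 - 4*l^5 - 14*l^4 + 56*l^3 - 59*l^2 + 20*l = (l - 1)*(l^5 - 3*l^4 - 17*l^3 + 39*l^2 - 20*l) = (l - 1)^2*(l^4 - 2*l^3 - 19*l^2 + 20*l) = (l - 1)^2*(l + 4)*(l^3 - 6*l^2 + 5*l) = l*(l - 1)^2*(l + 4)*(l^2 - 6*l + 5) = l*(l - 1)^3*(l + 4)*(l - 5)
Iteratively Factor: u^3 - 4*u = (u + 2)*(u^2 - 2*u) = u*(u + 2)*(u - 2)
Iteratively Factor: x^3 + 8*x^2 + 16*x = (x + 4)*(x^2 + 4*x) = x*(x + 4)*(x + 4)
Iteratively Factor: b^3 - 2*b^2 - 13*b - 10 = (b - 5)*(b^2 + 3*b + 2) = (b - 5)*(b + 1)*(b + 2)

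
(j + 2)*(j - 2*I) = j^2 + 2*j - 2*I*j - 4*I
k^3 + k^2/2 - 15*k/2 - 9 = (k - 3)*(k + 3/2)*(k + 2)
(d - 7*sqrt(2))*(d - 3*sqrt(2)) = d^2 - 10*sqrt(2)*d + 42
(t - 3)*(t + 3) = t^2 - 9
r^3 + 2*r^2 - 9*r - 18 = (r - 3)*(r + 2)*(r + 3)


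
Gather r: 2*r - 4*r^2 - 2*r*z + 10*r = -4*r^2 + r*(12 - 2*z)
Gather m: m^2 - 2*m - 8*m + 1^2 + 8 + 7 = m^2 - 10*m + 16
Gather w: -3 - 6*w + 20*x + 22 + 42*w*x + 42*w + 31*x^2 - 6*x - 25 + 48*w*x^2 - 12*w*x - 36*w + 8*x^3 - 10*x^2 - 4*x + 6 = w*(48*x^2 + 30*x) + 8*x^3 + 21*x^2 + 10*x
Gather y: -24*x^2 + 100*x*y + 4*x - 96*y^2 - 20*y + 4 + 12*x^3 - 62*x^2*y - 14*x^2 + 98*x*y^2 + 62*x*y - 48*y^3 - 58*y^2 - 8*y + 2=12*x^3 - 38*x^2 + 4*x - 48*y^3 + y^2*(98*x - 154) + y*(-62*x^2 + 162*x - 28) + 6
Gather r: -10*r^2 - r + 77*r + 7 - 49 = -10*r^2 + 76*r - 42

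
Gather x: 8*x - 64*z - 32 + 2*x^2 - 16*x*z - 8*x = 2*x^2 - 16*x*z - 64*z - 32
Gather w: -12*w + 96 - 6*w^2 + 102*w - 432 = -6*w^2 + 90*w - 336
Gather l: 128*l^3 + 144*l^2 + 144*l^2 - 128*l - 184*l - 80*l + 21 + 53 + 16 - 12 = 128*l^3 + 288*l^2 - 392*l + 78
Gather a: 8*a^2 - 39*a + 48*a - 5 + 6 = 8*a^2 + 9*a + 1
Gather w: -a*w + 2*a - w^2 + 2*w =2*a - w^2 + w*(2 - a)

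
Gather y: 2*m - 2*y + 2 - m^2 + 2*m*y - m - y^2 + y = -m^2 + m - y^2 + y*(2*m - 1) + 2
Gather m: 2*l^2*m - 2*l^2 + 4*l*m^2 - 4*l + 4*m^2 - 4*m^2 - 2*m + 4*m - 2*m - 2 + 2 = 2*l^2*m - 2*l^2 + 4*l*m^2 - 4*l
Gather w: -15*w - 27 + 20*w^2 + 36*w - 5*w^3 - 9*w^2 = -5*w^3 + 11*w^2 + 21*w - 27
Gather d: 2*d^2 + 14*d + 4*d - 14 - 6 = 2*d^2 + 18*d - 20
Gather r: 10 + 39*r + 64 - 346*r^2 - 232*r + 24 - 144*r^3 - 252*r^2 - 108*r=-144*r^3 - 598*r^2 - 301*r + 98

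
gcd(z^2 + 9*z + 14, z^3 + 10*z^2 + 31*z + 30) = z + 2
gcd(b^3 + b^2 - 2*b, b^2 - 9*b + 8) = b - 1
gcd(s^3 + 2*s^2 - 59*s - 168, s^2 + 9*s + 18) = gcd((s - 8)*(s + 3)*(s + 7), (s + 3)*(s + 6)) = s + 3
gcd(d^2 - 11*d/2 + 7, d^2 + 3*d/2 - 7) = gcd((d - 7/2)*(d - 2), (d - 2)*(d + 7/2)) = d - 2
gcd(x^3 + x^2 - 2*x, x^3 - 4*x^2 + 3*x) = x^2 - x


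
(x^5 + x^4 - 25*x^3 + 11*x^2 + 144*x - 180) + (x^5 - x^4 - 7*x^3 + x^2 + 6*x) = 2*x^5 - 32*x^3 + 12*x^2 + 150*x - 180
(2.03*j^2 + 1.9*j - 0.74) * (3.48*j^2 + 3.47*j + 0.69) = 7.0644*j^4 + 13.6561*j^3 + 5.4185*j^2 - 1.2568*j - 0.5106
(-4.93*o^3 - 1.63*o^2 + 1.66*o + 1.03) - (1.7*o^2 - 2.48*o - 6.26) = -4.93*o^3 - 3.33*o^2 + 4.14*o + 7.29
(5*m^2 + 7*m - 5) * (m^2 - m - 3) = 5*m^4 + 2*m^3 - 27*m^2 - 16*m + 15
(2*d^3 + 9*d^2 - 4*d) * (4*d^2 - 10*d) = 8*d^5 + 16*d^4 - 106*d^3 + 40*d^2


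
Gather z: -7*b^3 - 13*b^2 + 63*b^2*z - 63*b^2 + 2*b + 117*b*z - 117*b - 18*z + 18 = -7*b^3 - 76*b^2 - 115*b + z*(63*b^2 + 117*b - 18) + 18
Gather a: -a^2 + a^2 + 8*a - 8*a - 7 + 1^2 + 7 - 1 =0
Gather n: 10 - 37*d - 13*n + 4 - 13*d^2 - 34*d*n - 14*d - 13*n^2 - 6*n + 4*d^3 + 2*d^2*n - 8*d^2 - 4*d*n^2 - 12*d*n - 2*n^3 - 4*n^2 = 4*d^3 - 21*d^2 - 51*d - 2*n^3 + n^2*(-4*d - 17) + n*(2*d^2 - 46*d - 19) + 14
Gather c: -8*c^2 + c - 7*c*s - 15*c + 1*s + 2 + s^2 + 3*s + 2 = -8*c^2 + c*(-7*s - 14) + s^2 + 4*s + 4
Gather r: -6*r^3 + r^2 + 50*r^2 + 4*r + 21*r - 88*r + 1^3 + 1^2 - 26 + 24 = -6*r^3 + 51*r^2 - 63*r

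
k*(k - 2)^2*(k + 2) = k^4 - 2*k^3 - 4*k^2 + 8*k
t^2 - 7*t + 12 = (t - 4)*(t - 3)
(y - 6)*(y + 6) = y^2 - 36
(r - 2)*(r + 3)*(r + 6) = r^3 + 7*r^2 - 36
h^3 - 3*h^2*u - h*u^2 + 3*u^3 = (h - 3*u)*(h - u)*(h + u)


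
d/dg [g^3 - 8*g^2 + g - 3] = 3*g^2 - 16*g + 1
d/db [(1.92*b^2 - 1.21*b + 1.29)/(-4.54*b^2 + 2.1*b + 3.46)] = (-1.4614*b^2 + 24.9996*b - 6.8956)/(20.6116*b^4 - 19.068*b^3 - 27.0068*b^2 + 14.532*b + 11.9716)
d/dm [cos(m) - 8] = -sin(m)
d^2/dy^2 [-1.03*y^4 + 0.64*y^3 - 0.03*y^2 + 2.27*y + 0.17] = -12.36*y^2 + 3.84*y - 0.06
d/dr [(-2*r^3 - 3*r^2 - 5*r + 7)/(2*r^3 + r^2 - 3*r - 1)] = 2*(2*r^4 + 16*r^3 - 11*r^2 - 4*r + 13)/(4*r^6 + 4*r^5 - 11*r^4 - 10*r^3 + 7*r^2 + 6*r + 1)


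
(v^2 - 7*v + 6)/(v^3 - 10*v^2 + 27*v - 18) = 1/(v - 3)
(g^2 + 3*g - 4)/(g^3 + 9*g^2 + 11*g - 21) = (g + 4)/(g^2 + 10*g + 21)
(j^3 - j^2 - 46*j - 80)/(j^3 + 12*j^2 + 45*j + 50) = (j - 8)/(j + 5)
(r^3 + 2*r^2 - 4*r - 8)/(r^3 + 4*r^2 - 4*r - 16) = (r + 2)/(r + 4)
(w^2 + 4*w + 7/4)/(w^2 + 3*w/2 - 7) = (w + 1/2)/(w - 2)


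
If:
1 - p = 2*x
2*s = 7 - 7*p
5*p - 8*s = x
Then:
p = 57/67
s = 35/67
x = 5/67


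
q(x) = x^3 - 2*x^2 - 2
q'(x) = 3*x^2 - 4*x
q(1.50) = -3.12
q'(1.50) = 0.75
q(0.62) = -2.53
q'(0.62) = -1.33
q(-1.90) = -16.08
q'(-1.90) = 18.43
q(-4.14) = -107.24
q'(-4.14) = 67.98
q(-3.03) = -48.18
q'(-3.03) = 39.66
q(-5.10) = -186.67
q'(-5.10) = 98.43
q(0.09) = -2.02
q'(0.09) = -0.34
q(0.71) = -2.65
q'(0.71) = -1.33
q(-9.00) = -893.00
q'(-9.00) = 279.00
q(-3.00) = -47.00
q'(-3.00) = 39.00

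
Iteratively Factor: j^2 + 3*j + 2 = (j + 2)*(j + 1)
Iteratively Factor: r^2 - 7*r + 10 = (r - 5)*(r - 2)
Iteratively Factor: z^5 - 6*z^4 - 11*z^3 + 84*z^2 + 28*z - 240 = (z - 2)*(z^4 - 4*z^3 - 19*z^2 + 46*z + 120) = (z - 2)*(z + 2)*(z^3 - 6*z^2 - 7*z + 60) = (z - 5)*(z - 2)*(z + 2)*(z^2 - z - 12) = (z - 5)*(z - 4)*(z - 2)*(z + 2)*(z + 3)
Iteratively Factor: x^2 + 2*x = (x + 2)*(x)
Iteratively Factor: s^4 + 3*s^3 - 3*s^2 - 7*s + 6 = (s - 1)*(s^3 + 4*s^2 + s - 6) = (s - 1)*(s + 2)*(s^2 + 2*s - 3) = (s - 1)*(s + 2)*(s + 3)*(s - 1)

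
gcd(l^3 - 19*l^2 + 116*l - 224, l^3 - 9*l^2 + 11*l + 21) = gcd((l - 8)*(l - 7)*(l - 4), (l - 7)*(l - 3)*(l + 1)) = l - 7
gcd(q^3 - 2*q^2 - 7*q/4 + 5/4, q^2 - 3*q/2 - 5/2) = q^2 - 3*q/2 - 5/2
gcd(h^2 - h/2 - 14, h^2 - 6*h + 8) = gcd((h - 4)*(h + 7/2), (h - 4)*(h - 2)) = h - 4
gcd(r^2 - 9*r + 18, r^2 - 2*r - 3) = r - 3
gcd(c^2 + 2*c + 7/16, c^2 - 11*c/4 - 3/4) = c + 1/4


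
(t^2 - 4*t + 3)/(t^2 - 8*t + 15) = (t - 1)/(t - 5)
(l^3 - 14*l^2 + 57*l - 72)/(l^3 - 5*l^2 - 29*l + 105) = (l^2 - 11*l + 24)/(l^2 - 2*l - 35)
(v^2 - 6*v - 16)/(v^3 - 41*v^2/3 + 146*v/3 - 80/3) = 3*(v + 2)/(3*v^2 - 17*v + 10)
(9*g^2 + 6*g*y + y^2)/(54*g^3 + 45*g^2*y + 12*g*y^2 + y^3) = 1/(6*g + y)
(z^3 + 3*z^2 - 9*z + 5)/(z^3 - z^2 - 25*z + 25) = (z - 1)/(z - 5)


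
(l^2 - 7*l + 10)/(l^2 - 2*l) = (l - 5)/l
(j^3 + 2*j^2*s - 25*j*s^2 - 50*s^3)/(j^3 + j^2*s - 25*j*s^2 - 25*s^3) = (j + 2*s)/(j + s)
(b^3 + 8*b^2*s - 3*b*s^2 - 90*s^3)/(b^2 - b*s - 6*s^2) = (b^2 + 11*b*s + 30*s^2)/(b + 2*s)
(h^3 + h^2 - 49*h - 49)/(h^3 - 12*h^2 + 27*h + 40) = (h^2 - 49)/(h^2 - 13*h + 40)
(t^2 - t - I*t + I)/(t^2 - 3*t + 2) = (t - I)/(t - 2)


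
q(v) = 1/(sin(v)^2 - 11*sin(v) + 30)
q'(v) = (-2*sin(v)*cos(v) + 11*cos(v))/(sin(v)^2 - 11*sin(v) + 30)^2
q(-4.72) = 0.05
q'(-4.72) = 0.00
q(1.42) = 0.05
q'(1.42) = 0.00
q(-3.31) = 0.04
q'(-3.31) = -0.01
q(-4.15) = 0.05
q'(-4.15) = -0.01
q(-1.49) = 0.02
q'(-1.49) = 0.00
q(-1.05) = 0.02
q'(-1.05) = 0.00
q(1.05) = 0.05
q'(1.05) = 0.01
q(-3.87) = 0.04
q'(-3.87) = -0.01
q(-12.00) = 0.04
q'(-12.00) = 0.01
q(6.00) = 0.03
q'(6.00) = 0.01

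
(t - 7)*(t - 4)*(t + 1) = t^3 - 10*t^2 + 17*t + 28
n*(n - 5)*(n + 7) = n^3 + 2*n^2 - 35*n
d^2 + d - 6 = (d - 2)*(d + 3)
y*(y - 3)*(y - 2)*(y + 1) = y^4 - 4*y^3 + y^2 + 6*y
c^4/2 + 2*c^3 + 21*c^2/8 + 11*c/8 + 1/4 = (c/2 + 1)*(c + 1/2)^2*(c + 1)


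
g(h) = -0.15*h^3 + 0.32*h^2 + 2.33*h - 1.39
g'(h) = -0.45*h^2 + 0.64*h + 2.33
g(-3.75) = 2.28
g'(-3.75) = -6.40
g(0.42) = -0.37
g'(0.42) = 2.52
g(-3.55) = 1.08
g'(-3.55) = -5.61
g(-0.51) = -2.48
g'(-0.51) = 1.89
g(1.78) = 2.93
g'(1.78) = 2.04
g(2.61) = 4.20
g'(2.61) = 0.93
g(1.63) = 2.61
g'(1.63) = 2.18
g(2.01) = 3.37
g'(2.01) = 1.80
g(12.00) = -186.55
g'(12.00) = -54.79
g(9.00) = -63.85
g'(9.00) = -28.36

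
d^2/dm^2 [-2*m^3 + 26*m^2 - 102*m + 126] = 52 - 12*m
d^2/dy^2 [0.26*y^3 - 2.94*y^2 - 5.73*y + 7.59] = 1.56*y - 5.88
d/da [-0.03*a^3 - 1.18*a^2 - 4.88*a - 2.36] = -0.09*a^2 - 2.36*a - 4.88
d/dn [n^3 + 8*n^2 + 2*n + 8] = 3*n^2 + 16*n + 2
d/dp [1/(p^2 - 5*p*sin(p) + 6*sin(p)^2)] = (5*p*cos(p) - 2*p + 5*sin(p) - 6*sin(2*p))/((p - 3*sin(p))^2*(p - 2*sin(p))^2)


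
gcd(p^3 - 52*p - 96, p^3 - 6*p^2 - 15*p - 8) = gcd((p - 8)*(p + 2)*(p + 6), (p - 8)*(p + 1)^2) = p - 8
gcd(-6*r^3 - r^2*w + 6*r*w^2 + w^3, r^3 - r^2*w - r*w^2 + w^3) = r^2 - w^2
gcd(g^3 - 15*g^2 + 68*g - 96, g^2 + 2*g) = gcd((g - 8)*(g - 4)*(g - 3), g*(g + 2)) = 1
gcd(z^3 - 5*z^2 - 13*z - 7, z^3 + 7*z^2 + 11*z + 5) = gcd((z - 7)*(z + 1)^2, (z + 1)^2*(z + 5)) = z^2 + 2*z + 1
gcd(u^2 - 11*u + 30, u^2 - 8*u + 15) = u - 5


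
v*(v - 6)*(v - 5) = v^3 - 11*v^2 + 30*v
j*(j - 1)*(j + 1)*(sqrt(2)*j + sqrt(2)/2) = sqrt(2)*j^4 + sqrt(2)*j^3/2 - sqrt(2)*j^2 - sqrt(2)*j/2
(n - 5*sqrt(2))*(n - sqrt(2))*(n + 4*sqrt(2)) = n^3 - 2*sqrt(2)*n^2 - 38*n + 40*sqrt(2)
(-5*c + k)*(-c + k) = 5*c^2 - 6*c*k + k^2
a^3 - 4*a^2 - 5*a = a*(a - 5)*(a + 1)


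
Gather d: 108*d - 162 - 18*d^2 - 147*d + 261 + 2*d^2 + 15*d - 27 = -16*d^2 - 24*d + 72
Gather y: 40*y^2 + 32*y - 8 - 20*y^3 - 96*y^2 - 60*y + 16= -20*y^3 - 56*y^2 - 28*y + 8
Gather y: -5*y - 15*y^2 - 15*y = -15*y^2 - 20*y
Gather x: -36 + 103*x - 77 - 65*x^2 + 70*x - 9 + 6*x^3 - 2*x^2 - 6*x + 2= 6*x^3 - 67*x^2 + 167*x - 120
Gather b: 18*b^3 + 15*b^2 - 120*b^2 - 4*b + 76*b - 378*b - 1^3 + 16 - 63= 18*b^3 - 105*b^2 - 306*b - 48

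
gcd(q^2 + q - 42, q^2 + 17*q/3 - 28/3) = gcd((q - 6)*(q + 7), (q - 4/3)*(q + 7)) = q + 7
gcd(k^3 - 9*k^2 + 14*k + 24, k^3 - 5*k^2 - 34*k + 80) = 1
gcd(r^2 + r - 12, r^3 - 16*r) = r + 4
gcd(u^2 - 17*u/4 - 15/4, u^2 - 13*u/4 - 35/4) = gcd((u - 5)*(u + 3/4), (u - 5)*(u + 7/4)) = u - 5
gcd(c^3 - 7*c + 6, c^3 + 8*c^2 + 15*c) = c + 3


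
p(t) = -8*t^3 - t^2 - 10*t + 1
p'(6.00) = -886.00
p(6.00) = -1823.00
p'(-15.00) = -5380.00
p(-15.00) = 26926.00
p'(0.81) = -27.37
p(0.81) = -12.01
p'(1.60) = -74.64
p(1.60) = -50.33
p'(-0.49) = -14.78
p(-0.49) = 6.60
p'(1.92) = -102.31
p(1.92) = -78.51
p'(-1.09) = -36.33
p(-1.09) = 21.07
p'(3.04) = -237.88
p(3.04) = -263.40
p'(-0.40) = -13.04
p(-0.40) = 5.35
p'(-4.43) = -472.14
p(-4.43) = 721.18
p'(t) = -24*t^2 - 2*t - 10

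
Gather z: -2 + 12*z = 12*z - 2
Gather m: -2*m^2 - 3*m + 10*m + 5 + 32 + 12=-2*m^2 + 7*m + 49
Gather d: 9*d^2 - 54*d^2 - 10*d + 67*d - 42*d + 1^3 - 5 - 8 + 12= -45*d^2 + 15*d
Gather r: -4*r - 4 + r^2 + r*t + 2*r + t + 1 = r^2 + r*(t - 2) + t - 3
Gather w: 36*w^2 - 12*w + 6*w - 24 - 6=36*w^2 - 6*w - 30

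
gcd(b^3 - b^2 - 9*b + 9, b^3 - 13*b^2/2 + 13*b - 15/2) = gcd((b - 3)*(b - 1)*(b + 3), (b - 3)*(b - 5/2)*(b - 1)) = b^2 - 4*b + 3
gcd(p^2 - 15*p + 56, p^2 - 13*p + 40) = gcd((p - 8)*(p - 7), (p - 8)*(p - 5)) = p - 8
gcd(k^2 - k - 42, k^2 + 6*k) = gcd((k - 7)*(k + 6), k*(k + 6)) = k + 6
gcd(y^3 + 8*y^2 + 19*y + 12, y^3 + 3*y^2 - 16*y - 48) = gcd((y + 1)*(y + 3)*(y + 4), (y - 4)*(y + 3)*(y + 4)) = y^2 + 7*y + 12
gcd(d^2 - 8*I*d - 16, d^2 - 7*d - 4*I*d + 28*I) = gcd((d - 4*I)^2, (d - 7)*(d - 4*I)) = d - 4*I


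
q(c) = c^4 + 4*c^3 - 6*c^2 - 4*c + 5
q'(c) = 4*c^3 + 12*c^2 - 12*c - 4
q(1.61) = 6.42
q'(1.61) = 24.48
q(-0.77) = 3.05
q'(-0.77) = 10.53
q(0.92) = 0.07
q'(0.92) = -1.77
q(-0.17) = 5.49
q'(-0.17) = -1.63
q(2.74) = 87.64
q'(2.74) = 135.49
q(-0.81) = 2.61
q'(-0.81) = 11.47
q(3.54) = 250.14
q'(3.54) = 281.35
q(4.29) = 531.94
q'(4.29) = 481.18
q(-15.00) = 35840.00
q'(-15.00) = -10624.00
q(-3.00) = -64.00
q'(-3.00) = 32.00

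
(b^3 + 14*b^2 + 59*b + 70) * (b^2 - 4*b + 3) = b^5 + 10*b^4 + 6*b^3 - 124*b^2 - 103*b + 210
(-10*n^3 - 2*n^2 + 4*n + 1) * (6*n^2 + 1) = -60*n^5 - 12*n^4 + 14*n^3 + 4*n^2 + 4*n + 1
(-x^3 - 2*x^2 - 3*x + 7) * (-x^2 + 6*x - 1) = x^5 - 4*x^4 - 8*x^3 - 23*x^2 + 45*x - 7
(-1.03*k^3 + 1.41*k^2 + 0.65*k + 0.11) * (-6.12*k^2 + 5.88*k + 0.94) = 6.3036*k^5 - 14.6856*k^4 + 3.3446*k^3 + 4.4742*k^2 + 1.2578*k + 0.1034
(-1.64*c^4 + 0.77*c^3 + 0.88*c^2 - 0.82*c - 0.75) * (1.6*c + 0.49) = -2.624*c^5 + 0.4284*c^4 + 1.7853*c^3 - 0.8808*c^2 - 1.6018*c - 0.3675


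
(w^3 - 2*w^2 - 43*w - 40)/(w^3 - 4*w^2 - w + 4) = (w^2 - 3*w - 40)/(w^2 - 5*w + 4)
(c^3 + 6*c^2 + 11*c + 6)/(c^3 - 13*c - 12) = (c + 2)/(c - 4)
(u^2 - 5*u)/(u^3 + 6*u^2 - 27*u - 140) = u/(u^2 + 11*u + 28)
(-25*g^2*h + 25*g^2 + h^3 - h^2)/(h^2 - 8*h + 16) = (-25*g^2*h + 25*g^2 + h^3 - h^2)/(h^2 - 8*h + 16)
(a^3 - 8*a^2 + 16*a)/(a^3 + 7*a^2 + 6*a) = (a^2 - 8*a + 16)/(a^2 + 7*a + 6)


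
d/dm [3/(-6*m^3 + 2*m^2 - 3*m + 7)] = 3*(18*m^2 - 4*m + 3)/(6*m^3 - 2*m^2 + 3*m - 7)^2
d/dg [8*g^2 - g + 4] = 16*g - 1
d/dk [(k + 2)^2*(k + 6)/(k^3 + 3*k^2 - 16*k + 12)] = (-7*k^2 - 4*k + 20)/(k^4 - 6*k^3 + 13*k^2 - 12*k + 4)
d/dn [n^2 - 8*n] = 2*n - 8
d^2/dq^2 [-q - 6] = 0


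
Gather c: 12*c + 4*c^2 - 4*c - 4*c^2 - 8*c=0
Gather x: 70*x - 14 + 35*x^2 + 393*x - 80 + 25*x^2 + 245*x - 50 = 60*x^2 + 708*x - 144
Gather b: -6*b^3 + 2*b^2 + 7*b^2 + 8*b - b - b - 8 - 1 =-6*b^3 + 9*b^2 + 6*b - 9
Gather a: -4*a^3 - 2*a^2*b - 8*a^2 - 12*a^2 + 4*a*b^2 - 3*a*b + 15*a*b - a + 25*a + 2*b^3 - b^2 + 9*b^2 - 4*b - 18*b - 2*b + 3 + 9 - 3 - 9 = -4*a^3 + a^2*(-2*b - 20) + a*(4*b^2 + 12*b + 24) + 2*b^3 + 8*b^2 - 24*b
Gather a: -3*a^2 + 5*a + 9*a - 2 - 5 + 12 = -3*a^2 + 14*a + 5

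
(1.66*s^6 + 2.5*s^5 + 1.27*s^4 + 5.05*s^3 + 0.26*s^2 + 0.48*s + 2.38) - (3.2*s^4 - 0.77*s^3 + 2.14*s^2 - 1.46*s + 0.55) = 1.66*s^6 + 2.5*s^5 - 1.93*s^4 + 5.82*s^3 - 1.88*s^2 + 1.94*s + 1.83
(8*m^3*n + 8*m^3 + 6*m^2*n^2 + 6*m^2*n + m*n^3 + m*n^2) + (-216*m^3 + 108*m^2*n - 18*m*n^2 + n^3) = 8*m^3*n - 208*m^3 + 6*m^2*n^2 + 114*m^2*n + m*n^3 - 17*m*n^2 + n^3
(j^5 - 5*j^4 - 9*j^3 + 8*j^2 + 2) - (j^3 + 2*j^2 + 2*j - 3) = j^5 - 5*j^4 - 10*j^3 + 6*j^2 - 2*j + 5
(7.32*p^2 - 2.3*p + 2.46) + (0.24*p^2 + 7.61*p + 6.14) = 7.56*p^2 + 5.31*p + 8.6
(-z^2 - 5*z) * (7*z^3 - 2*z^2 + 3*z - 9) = -7*z^5 - 33*z^4 + 7*z^3 - 6*z^2 + 45*z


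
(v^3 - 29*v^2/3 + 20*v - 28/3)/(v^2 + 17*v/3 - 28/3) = (3*v^3 - 29*v^2 + 60*v - 28)/(3*v^2 + 17*v - 28)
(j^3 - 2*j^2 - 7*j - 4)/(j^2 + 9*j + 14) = (j^3 - 2*j^2 - 7*j - 4)/(j^2 + 9*j + 14)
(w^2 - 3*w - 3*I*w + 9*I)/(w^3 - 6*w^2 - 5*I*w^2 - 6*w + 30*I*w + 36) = (w - 3)/(w^2 - 2*w*(3 + I) + 12*I)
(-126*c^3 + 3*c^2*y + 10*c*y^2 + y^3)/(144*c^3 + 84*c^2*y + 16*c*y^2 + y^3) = (-21*c^2 + 4*c*y + y^2)/(24*c^2 + 10*c*y + y^2)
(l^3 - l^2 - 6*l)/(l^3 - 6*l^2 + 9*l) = (l + 2)/(l - 3)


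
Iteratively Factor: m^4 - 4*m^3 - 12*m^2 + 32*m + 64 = (m + 2)*(m^3 - 6*m^2 + 32) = (m + 2)^2*(m^2 - 8*m + 16) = (m - 4)*(m + 2)^2*(m - 4)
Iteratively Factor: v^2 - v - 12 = (v + 3)*(v - 4)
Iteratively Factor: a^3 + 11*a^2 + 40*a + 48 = (a + 4)*(a^2 + 7*a + 12) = (a + 3)*(a + 4)*(a + 4)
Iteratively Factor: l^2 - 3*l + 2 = (l - 2)*(l - 1)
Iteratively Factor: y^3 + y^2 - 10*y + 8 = (y - 2)*(y^2 + 3*y - 4) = (y - 2)*(y - 1)*(y + 4)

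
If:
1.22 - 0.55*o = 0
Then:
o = 2.22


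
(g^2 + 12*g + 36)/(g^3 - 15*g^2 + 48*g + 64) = (g^2 + 12*g + 36)/(g^3 - 15*g^2 + 48*g + 64)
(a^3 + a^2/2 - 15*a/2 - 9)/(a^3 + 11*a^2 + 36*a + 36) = (2*a^2 - 3*a - 9)/(2*(a^2 + 9*a + 18))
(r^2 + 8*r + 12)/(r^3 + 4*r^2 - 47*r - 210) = (r + 2)/(r^2 - 2*r - 35)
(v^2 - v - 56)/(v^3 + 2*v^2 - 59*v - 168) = 1/(v + 3)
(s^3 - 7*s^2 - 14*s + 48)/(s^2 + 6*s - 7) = (s^3 - 7*s^2 - 14*s + 48)/(s^2 + 6*s - 7)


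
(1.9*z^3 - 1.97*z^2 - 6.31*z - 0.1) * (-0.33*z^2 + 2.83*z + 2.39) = -0.627*z^5 + 6.0271*z^4 + 1.0482*z^3 - 22.5326*z^2 - 15.3639*z - 0.239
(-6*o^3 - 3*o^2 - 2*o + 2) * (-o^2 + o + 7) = 6*o^5 - 3*o^4 - 43*o^3 - 25*o^2 - 12*o + 14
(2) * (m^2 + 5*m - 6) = 2*m^2 + 10*m - 12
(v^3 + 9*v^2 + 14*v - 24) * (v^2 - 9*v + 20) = v^5 - 47*v^3 + 30*v^2 + 496*v - 480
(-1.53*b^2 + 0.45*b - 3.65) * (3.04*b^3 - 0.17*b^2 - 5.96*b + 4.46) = -4.6512*b^5 + 1.6281*b^4 - 2.0537*b^3 - 8.8853*b^2 + 23.761*b - 16.279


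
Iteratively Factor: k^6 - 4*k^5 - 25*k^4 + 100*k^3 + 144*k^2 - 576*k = (k)*(k^5 - 4*k^4 - 25*k^3 + 100*k^2 + 144*k - 576) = k*(k - 4)*(k^4 - 25*k^2 + 144) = k*(k - 4)*(k + 3)*(k^3 - 3*k^2 - 16*k + 48) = k*(k - 4)*(k - 3)*(k + 3)*(k^2 - 16) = k*(k - 4)*(k - 3)*(k + 3)*(k + 4)*(k - 4)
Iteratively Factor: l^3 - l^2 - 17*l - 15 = (l + 3)*(l^2 - 4*l - 5) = (l + 1)*(l + 3)*(l - 5)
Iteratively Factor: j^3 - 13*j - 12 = (j + 3)*(j^2 - 3*j - 4) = (j + 1)*(j + 3)*(j - 4)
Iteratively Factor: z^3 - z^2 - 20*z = (z + 4)*(z^2 - 5*z) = z*(z + 4)*(z - 5)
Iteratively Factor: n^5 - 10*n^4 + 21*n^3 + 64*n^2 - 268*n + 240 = (n - 2)*(n^4 - 8*n^3 + 5*n^2 + 74*n - 120) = (n - 4)*(n - 2)*(n^3 - 4*n^2 - 11*n + 30) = (n - 5)*(n - 4)*(n - 2)*(n^2 + n - 6) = (n - 5)*(n - 4)*(n - 2)^2*(n + 3)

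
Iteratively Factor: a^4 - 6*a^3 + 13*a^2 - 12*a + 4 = (a - 1)*(a^3 - 5*a^2 + 8*a - 4) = (a - 2)*(a - 1)*(a^2 - 3*a + 2) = (a - 2)*(a - 1)^2*(a - 2)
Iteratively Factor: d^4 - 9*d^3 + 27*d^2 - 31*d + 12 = (d - 4)*(d^3 - 5*d^2 + 7*d - 3) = (d - 4)*(d - 3)*(d^2 - 2*d + 1) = (d - 4)*(d - 3)*(d - 1)*(d - 1)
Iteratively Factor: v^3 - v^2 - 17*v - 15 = (v + 1)*(v^2 - 2*v - 15) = (v + 1)*(v + 3)*(v - 5)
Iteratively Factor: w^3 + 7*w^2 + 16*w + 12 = (w + 2)*(w^2 + 5*w + 6) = (w + 2)^2*(w + 3)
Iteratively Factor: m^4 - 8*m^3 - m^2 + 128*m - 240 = (m + 4)*(m^3 - 12*m^2 + 47*m - 60) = (m - 3)*(m + 4)*(m^2 - 9*m + 20) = (m - 4)*(m - 3)*(m + 4)*(m - 5)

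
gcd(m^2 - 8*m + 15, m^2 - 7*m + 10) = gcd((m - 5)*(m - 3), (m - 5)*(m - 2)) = m - 5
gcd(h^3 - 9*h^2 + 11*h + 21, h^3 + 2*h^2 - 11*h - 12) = h^2 - 2*h - 3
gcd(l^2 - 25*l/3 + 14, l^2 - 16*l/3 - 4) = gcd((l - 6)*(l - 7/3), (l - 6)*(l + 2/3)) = l - 6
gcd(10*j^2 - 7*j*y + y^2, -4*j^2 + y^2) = -2*j + y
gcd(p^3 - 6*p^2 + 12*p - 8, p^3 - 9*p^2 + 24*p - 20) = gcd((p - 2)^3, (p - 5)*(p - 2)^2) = p^2 - 4*p + 4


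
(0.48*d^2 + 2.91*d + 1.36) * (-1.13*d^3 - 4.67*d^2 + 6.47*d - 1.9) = -0.5424*d^5 - 5.5299*d^4 - 12.0209*d^3 + 11.5645*d^2 + 3.2702*d - 2.584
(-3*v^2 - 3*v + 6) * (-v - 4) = 3*v^3 + 15*v^2 + 6*v - 24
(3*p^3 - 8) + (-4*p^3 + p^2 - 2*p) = -p^3 + p^2 - 2*p - 8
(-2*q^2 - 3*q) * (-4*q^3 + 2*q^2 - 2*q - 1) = 8*q^5 + 8*q^4 - 2*q^3 + 8*q^2 + 3*q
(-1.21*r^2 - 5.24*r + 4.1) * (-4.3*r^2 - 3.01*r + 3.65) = 5.203*r^4 + 26.1741*r^3 - 6.2741*r^2 - 31.467*r + 14.965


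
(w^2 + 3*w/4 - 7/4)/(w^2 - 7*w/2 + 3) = (4*w^2 + 3*w - 7)/(2*(2*w^2 - 7*w + 6))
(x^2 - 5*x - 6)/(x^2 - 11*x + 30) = (x + 1)/(x - 5)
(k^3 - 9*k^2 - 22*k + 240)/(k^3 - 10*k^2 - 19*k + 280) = (k - 6)/(k - 7)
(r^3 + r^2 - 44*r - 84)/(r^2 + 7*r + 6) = (r^2 - 5*r - 14)/(r + 1)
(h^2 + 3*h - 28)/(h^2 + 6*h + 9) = (h^2 + 3*h - 28)/(h^2 + 6*h + 9)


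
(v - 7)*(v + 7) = v^2 - 49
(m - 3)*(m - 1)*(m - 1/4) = m^3 - 17*m^2/4 + 4*m - 3/4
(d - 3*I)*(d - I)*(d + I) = d^3 - 3*I*d^2 + d - 3*I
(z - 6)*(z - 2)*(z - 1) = z^3 - 9*z^2 + 20*z - 12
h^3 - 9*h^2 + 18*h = h*(h - 6)*(h - 3)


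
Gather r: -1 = -1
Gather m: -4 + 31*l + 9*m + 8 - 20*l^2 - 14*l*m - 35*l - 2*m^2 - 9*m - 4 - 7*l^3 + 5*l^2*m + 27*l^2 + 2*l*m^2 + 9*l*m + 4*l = -7*l^3 + 7*l^2 + m^2*(2*l - 2) + m*(5*l^2 - 5*l)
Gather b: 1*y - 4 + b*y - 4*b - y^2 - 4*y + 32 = b*(y - 4) - y^2 - 3*y + 28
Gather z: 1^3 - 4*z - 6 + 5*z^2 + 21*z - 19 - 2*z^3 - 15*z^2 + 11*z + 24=-2*z^3 - 10*z^2 + 28*z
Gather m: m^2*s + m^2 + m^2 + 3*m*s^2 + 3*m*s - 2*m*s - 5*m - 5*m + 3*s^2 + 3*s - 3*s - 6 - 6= m^2*(s + 2) + m*(3*s^2 + s - 10) + 3*s^2 - 12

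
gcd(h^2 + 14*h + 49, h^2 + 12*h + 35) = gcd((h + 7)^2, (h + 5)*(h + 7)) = h + 7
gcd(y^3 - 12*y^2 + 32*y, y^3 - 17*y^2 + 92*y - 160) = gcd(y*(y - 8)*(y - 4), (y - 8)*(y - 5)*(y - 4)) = y^2 - 12*y + 32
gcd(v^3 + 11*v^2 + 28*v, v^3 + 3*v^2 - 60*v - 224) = v^2 + 11*v + 28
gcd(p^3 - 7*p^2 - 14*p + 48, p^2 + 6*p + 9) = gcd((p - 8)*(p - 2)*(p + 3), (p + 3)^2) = p + 3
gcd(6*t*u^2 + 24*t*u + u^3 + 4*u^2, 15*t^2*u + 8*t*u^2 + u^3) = u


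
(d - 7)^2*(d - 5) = d^3 - 19*d^2 + 119*d - 245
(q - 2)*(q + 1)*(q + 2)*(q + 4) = q^4 + 5*q^3 - 20*q - 16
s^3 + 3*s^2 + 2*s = s*(s + 1)*(s + 2)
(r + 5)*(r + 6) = r^2 + 11*r + 30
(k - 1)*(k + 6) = k^2 + 5*k - 6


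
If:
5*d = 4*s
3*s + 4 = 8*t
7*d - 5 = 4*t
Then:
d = 56/41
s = 70/41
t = 187/164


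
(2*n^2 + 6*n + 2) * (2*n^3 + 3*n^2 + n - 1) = 4*n^5 + 18*n^4 + 24*n^3 + 10*n^2 - 4*n - 2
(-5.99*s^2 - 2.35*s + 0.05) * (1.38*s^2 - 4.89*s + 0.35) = -8.2662*s^4 + 26.0481*s^3 + 9.464*s^2 - 1.067*s + 0.0175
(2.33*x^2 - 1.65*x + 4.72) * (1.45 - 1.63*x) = -3.7979*x^3 + 6.068*x^2 - 10.0861*x + 6.844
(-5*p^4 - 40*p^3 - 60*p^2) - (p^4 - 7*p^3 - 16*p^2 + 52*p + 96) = -6*p^4 - 33*p^3 - 44*p^2 - 52*p - 96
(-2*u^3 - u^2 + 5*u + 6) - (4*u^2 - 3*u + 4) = -2*u^3 - 5*u^2 + 8*u + 2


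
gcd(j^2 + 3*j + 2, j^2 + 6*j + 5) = j + 1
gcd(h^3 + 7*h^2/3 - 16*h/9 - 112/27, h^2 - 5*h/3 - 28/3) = h + 7/3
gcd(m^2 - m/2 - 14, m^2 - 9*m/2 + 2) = m - 4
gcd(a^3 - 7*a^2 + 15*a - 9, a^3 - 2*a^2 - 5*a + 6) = a^2 - 4*a + 3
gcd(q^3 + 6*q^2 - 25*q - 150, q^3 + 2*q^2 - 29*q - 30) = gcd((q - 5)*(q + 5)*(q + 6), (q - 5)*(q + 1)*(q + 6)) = q^2 + q - 30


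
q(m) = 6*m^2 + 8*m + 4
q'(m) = 12*m + 8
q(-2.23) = 16.00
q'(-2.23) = -18.76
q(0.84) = 14.95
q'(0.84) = 18.08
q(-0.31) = 2.10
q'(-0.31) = 4.28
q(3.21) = 91.50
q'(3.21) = 46.52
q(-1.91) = 10.61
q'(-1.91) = -14.92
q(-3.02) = 34.56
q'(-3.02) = -28.24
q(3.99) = 131.44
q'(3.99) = 55.88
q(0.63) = 11.42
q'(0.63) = 15.56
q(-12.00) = 772.00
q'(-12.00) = -136.00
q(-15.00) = 1234.00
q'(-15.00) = -172.00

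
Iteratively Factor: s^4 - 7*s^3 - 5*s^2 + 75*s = (s - 5)*(s^3 - 2*s^2 - 15*s) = s*(s - 5)*(s^2 - 2*s - 15) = s*(s - 5)*(s + 3)*(s - 5)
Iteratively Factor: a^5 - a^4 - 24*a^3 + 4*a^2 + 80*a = (a - 2)*(a^4 + a^3 - 22*a^2 - 40*a) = (a - 2)*(a + 2)*(a^3 - a^2 - 20*a) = (a - 2)*(a + 2)*(a + 4)*(a^2 - 5*a) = (a - 5)*(a - 2)*(a + 2)*(a + 4)*(a)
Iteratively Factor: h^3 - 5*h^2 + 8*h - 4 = (h - 2)*(h^2 - 3*h + 2) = (h - 2)^2*(h - 1)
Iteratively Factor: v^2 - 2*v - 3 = (v + 1)*(v - 3)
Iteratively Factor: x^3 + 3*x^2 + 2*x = (x + 2)*(x^2 + x) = (x + 1)*(x + 2)*(x)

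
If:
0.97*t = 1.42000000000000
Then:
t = 1.46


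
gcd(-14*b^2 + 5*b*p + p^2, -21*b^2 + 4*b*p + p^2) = 7*b + p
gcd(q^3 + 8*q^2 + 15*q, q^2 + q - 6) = q + 3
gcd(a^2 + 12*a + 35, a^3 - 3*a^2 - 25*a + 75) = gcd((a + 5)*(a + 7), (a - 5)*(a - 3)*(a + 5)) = a + 5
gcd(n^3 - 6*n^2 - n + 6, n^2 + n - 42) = n - 6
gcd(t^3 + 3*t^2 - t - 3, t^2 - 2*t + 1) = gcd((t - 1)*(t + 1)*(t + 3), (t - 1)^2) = t - 1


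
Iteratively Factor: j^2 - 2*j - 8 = (j - 4)*(j + 2)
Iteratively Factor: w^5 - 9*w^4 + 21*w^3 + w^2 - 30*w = (w)*(w^4 - 9*w^3 + 21*w^2 + w - 30) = w*(w - 2)*(w^3 - 7*w^2 + 7*w + 15) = w*(w - 3)*(w - 2)*(w^2 - 4*w - 5) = w*(w - 5)*(w - 3)*(w - 2)*(w + 1)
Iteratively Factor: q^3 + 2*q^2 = (q)*(q^2 + 2*q) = q^2*(q + 2)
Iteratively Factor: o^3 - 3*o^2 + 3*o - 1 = (o - 1)*(o^2 - 2*o + 1) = (o - 1)^2*(o - 1)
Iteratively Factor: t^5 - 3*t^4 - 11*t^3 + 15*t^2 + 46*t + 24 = (t - 4)*(t^4 + t^3 - 7*t^2 - 13*t - 6) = (t - 4)*(t + 2)*(t^3 - t^2 - 5*t - 3) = (t - 4)*(t - 3)*(t + 2)*(t^2 + 2*t + 1) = (t - 4)*(t - 3)*(t + 1)*(t + 2)*(t + 1)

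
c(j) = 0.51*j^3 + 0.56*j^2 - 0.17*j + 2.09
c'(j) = 1.53*j^2 + 1.12*j - 0.17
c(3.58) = 32.06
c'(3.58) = 23.45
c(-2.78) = -4.07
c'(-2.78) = 8.54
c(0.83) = 2.63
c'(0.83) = 1.81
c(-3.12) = -7.42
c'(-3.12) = 11.23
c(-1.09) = 2.28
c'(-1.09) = 0.43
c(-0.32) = 2.19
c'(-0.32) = -0.37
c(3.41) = 28.24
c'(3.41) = 21.44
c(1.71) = 5.99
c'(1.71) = 6.22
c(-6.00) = -86.89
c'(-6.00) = 48.19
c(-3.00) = -6.13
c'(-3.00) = 10.24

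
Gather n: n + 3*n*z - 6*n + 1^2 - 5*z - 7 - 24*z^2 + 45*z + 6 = n*(3*z - 5) - 24*z^2 + 40*z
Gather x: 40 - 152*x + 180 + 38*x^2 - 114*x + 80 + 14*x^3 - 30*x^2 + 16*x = 14*x^3 + 8*x^2 - 250*x + 300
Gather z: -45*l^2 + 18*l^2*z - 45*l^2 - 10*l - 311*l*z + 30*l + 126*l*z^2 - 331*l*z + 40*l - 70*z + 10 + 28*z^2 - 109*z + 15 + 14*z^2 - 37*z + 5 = -90*l^2 + 60*l + z^2*(126*l + 42) + z*(18*l^2 - 642*l - 216) + 30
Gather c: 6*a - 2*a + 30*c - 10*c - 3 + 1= 4*a + 20*c - 2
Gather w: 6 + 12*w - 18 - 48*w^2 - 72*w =-48*w^2 - 60*w - 12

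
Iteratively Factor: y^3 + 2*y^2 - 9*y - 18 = (y + 3)*(y^2 - y - 6) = (y + 2)*(y + 3)*(y - 3)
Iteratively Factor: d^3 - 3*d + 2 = (d - 1)*(d^2 + d - 2) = (d - 1)^2*(d + 2)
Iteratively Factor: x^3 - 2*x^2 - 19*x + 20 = (x - 1)*(x^2 - x - 20) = (x - 1)*(x + 4)*(x - 5)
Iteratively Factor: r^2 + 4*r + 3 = (r + 3)*(r + 1)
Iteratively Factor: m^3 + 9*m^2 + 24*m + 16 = (m + 4)*(m^2 + 5*m + 4) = (m + 1)*(m + 4)*(m + 4)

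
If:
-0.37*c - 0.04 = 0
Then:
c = -0.11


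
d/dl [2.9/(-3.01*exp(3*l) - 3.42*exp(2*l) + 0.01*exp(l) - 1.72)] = (26.187*exp(2*l) + 19.836*exp(l) - 0.029)*exp(l)/(3.01*exp(3*l) + 3.42*exp(2*l) - 0.01*exp(l) + 1.72)^2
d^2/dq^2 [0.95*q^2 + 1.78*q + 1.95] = 1.90000000000000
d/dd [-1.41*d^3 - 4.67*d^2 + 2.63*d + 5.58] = -4.23*d^2 - 9.34*d + 2.63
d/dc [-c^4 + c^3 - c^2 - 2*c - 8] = -4*c^3 + 3*c^2 - 2*c - 2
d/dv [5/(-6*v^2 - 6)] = 5*v/(3*(v^2 + 1)^2)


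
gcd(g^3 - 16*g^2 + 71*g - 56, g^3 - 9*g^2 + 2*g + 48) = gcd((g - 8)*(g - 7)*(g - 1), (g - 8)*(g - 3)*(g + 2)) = g - 8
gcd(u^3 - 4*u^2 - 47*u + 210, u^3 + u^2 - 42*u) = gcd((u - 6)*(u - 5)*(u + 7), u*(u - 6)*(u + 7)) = u^2 + u - 42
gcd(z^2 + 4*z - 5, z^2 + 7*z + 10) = z + 5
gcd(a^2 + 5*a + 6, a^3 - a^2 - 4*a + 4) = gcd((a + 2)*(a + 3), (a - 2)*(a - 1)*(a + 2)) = a + 2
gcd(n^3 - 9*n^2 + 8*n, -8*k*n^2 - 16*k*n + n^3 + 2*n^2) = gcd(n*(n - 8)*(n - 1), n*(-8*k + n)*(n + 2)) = n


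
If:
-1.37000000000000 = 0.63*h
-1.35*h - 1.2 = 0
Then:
No Solution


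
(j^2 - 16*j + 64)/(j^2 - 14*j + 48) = (j - 8)/(j - 6)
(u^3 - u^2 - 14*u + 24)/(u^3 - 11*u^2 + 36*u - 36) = (u + 4)/(u - 6)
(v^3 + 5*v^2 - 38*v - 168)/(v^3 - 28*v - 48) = (v + 7)/(v + 2)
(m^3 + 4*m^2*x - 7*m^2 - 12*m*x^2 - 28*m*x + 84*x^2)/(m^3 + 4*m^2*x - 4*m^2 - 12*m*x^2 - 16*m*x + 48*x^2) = (m - 7)/(m - 4)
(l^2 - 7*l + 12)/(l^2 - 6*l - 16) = (-l^2 + 7*l - 12)/(-l^2 + 6*l + 16)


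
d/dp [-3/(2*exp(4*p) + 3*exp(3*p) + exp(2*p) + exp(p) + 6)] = (24*exp(3*p) + 27*exp(2*p) + 6*exp(p) + 3)*exp(p)/(2*exp(4*p) + 3*exp(3*p) + exp(2*p) + exp(p) + 6)^2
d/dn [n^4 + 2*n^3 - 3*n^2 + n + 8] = 4*n^3 + 6*n^2 - 6*n + 1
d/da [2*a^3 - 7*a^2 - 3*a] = 6*a^2 - 14*a - 3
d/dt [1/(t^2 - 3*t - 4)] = (3 - 2*t)/(-t^2 + 3*t + 4)^2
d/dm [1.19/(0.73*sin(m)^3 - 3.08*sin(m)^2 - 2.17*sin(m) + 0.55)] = (-2.6061*sin(m)^2 + 7.3304*sin(m) + 2.5823)*cos(m)/(0.73*sin(m)^3 - 3.08*sin(m)^2 - 2.17*sin(m) + 0.55)^2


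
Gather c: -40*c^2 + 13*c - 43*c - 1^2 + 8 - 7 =-40*c^2 - 30*c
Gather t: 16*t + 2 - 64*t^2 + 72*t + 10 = -64*t^2 + 88*t + 12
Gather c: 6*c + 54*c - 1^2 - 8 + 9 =60*c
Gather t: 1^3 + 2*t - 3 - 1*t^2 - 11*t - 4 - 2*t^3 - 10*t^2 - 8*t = -2*t^3 - 11*t^2 - 17*t - 6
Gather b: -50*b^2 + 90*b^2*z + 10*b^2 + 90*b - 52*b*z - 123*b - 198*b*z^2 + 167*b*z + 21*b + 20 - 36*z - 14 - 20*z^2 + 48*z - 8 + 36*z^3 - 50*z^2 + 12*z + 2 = b^2*(90*z - 40) + b*(-198*z^2 + 115*z - 12) + 36*z^3 - 70*z^2 + 24*z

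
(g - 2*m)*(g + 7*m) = g^2 + 5*g*m - 14*m^2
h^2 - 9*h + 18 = (h - 6)*(h - 3)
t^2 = t^2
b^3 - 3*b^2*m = b^2*(b - 3*m)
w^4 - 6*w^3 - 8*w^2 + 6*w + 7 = (w - 7)*(w - 1)*(w + 1)^2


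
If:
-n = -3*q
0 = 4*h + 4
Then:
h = -1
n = 3*q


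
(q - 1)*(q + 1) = q^2 - 1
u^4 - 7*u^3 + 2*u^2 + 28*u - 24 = (u - 6)*(u - 2)*(u - 1)*(u + 2)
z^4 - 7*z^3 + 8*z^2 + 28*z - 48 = (z - 4)*(z - 3)*(z - 2)*(z + 2)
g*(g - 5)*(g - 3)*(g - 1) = g^4 - 9*g^3 + 23*g^2 - 15*g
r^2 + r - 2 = (r - 1)*(r + 2)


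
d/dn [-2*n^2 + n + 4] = 1 - 4*n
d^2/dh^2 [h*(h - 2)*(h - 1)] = 6*h - 6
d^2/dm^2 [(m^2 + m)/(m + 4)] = 24/(m^3 + 12*m^2 + 48*m + 64)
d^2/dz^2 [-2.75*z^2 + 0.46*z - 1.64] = -5.50000000000000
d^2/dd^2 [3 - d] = 0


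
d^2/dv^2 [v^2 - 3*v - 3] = 2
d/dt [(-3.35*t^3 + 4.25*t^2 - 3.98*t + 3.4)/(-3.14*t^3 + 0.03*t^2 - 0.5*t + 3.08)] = (13.2445*t^4 - 21.6444*t^3 - 0.93160000000001*t^2 + 25.976*t - 10.5584)/(9.8596*t^6 - 0.1884*t^5 + 3.1409*t^4 - 19.3724*t^3 + 0.4348*t^2 - 3.08*t + 9.4864)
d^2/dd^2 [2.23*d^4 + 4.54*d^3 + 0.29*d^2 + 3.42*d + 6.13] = 26.76*d^2 + 27.24*d + 0.58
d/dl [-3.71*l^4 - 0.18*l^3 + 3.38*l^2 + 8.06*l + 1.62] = -14.84*l^3 - 0.54*l^2 + 6.76*l + 8.06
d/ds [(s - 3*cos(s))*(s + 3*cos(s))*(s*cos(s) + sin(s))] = -s^3*sin(s) + 4*s^2*cos(s) - 27*s*sin(s)^3 + 29*s*sin(s) + 36*sin(s)^2*cos(s) - 18*cos(s)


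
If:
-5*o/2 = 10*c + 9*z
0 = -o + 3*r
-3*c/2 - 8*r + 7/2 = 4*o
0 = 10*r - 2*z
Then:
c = -147/97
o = 84/97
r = 28/97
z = 140/97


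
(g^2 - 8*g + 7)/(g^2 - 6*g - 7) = (g - 1)/(g + 1)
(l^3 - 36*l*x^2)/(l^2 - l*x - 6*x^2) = l*(-l^2 + 36*x^2)/(-l^2 + l*x + 6*x^2)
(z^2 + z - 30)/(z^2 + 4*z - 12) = (z - 5)/(z - 2)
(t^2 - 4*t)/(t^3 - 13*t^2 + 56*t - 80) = t/(t^2 - 9*t + 20)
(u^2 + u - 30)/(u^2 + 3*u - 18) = (u - 5)/(u - 3)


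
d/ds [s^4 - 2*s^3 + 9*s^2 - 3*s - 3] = 4*s^3 - 6*s^2 + 18*s - 3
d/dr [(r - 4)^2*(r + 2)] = 3*r*(r - 4)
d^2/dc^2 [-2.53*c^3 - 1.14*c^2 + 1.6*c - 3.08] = -15.18*c - 2.28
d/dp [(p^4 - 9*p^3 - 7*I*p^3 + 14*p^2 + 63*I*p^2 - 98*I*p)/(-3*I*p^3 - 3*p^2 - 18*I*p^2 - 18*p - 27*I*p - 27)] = (I*p^5 + p^4*(2 + 9*I) + p^3*(108 - 75*I) + p^2*(-466 - 21*I) + p*(84 + 476*I) - 294*I)/(3*p^5 + p^4*(27 - 6*I) + p^3*(78 - 54*I) + p^2*(54 - 162*I) + p*(-81 - 162*I) - 81)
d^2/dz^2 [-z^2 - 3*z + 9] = -2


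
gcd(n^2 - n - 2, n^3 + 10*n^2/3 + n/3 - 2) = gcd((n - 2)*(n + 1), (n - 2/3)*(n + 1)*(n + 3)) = n + 1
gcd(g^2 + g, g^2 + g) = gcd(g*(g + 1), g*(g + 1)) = g^2 + g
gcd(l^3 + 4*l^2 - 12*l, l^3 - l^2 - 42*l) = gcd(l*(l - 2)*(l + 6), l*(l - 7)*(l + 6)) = l^2 + 6*l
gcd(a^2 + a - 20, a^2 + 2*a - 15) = a + 5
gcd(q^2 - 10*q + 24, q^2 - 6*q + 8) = q - 4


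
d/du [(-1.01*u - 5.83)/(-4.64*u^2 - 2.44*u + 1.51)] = (4.6864*u^2 + 2.4644*u - (1.01*u + 5.83)*(9.28*u + 2.44) - 1.5251)/(4.64*u^2 + 2.44*u - 1.51)^2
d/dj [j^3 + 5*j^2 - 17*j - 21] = 3*j^2 + 10*j - 17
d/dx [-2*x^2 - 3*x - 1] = -4*x - 3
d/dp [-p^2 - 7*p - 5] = -2*p - 7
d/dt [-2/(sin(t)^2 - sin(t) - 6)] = 2*(2*sin(t) - 1)*cos(t)/(sin(t) + cos(t)^2 + 5)^2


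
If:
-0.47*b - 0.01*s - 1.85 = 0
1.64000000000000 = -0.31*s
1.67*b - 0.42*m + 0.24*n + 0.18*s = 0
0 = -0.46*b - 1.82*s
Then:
No Solution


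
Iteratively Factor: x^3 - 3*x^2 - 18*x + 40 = (x + 4)*(x^2 - 7*x + 10) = (x - 5)*(x + 4)*(x - 2)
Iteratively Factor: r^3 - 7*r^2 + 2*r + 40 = (r - 5)*(r^2 - 2*r - 8) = (r - 5)*(r + 2)*(r - 4)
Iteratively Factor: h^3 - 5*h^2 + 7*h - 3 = (h - 1)*(h^2 - 4*h + 3) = (h - 3)*(h - 1)*(h - 1)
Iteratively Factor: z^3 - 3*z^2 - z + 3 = (z + 1)*(z^2 - 4*z + 3) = (z - 3)*(z + 1)*(z - 1)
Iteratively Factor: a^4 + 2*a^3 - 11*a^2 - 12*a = (a + 4)*(a^3 - 2*a^2 - 3*a) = (a + 1)*(a + 4)*(a^2 - 3*a) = a*(a + 1)*(a + 4)*(a - 3)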